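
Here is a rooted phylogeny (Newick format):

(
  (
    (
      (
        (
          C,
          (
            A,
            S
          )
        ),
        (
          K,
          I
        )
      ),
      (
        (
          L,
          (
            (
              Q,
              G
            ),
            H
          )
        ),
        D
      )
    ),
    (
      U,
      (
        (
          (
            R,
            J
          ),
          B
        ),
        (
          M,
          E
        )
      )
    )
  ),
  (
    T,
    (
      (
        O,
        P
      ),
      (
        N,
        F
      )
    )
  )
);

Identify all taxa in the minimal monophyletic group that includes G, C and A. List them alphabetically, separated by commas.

A, C, D, G, H, I, K, L, Q, S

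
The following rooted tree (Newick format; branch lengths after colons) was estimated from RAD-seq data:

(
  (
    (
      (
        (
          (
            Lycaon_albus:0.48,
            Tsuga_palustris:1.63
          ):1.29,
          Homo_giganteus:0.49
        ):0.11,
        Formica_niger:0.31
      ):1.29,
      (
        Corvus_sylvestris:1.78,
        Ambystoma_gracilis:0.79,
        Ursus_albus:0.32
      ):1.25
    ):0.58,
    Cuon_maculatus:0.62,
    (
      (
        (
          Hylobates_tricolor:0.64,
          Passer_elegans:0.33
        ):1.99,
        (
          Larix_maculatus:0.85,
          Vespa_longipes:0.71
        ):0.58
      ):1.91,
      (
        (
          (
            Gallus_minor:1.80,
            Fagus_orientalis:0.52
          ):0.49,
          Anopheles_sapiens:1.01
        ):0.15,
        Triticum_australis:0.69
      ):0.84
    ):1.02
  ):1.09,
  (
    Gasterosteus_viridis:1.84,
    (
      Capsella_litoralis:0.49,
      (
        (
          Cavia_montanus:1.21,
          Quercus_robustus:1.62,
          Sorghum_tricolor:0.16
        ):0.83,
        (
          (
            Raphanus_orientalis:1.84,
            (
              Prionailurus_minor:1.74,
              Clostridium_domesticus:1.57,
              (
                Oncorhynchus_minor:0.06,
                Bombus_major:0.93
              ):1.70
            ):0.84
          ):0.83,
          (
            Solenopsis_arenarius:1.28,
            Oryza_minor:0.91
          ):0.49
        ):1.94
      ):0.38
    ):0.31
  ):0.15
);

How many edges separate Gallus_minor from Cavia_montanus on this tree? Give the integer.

11

The MRCA of Gallus_minor and Cavia_montanus is the root of the tree.
From Gallus_minor up to that node: 6 branches. From Cavia_montanus up to the same node: 5 branches. Total: 6 + 5 = 11.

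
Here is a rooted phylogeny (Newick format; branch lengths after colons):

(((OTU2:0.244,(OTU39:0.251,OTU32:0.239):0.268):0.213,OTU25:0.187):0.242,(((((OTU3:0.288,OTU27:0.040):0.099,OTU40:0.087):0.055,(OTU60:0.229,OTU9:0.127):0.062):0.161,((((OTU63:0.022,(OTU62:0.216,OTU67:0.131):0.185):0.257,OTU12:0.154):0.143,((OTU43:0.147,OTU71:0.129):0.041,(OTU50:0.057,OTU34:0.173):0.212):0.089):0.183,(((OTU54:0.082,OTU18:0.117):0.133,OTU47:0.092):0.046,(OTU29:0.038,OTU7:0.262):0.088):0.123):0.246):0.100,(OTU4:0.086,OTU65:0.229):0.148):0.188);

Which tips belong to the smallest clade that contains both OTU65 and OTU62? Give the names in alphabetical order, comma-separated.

OTU12, OTU18, OTU27, OTU29, OTU3, OTU34, OTU4, OTU40, OTU43, OTU47, OTU50, OTU54, OTU60, OTU62, OTU63, OTU65, OTU67, OTU7, OTU71, OTU9

Tracing OTU65: it sits inside (OTU4,OTU65).
Tracing OTU62: it sits inside (OTU62,OTU67).
The smallest clade enclosing both is (((((OTU3,OTU27),OTU40),(OTU60,OTU9)),((((OTU63,(OTU62,OTU67)),OTU12),((OTU43,OTU71),(OTU50,OTU34))),(((OTU54,OTU18),OTU47),(OTU29,OTU7)))),(OTU4,OTU65)); the answer is its 20 terminal taxa in alphabetical order.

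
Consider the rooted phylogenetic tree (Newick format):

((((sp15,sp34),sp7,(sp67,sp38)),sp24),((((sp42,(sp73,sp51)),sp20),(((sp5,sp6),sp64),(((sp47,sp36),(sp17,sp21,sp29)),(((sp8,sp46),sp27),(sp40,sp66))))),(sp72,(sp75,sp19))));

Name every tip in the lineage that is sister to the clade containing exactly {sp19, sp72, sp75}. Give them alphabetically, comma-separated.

sp17, sp20, sp21, sp27, sp29, sp36, sp40, sp42, sp46, sp47, sp5, sp51, sp6, sp64, sp66, sp73, sp8

The clade containing exactly {sp19, sp72, sp75} attaches to the tree at the node subtending ((((sp42,(sp73,sp51)),sp20),(((sp5,sp6),sp64),(((sp47,sp36),(sp17,sp21,sp29)),(((sp8,sp46),sp27),(sp40,sp66))))),(sp72,(sp75,sp19))).
The other lineage descending from that same node — the sister group — is (((sp42,(sp73,sp51)),sp20),(((sp5,sp6),sp64),(((sp47,sp36),(sp17,sp21,sp29)),(((sp8,sp46),sp27),(sp40,sp66))))); its 17 tips in alphabetical order are the answer.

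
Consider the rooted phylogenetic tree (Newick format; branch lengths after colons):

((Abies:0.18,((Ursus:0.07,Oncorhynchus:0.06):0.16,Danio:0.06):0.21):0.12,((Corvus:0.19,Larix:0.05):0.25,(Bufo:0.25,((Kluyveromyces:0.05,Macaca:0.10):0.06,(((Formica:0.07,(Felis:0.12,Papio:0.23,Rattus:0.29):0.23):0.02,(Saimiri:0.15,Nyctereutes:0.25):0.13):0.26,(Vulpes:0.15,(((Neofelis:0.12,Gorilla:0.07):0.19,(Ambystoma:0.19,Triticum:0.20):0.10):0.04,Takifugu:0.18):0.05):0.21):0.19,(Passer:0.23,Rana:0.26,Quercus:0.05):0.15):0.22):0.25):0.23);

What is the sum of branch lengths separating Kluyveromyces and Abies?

The path runs Kluyveromyces → … → MRCA → … → Abies; the MRCA is the root of the tree.
Branch lengths along that path: 0.05 + 0.06 + 0.22 + 0.25 + 0.23 + 0.12 + 0.18 = 1.11.

1.11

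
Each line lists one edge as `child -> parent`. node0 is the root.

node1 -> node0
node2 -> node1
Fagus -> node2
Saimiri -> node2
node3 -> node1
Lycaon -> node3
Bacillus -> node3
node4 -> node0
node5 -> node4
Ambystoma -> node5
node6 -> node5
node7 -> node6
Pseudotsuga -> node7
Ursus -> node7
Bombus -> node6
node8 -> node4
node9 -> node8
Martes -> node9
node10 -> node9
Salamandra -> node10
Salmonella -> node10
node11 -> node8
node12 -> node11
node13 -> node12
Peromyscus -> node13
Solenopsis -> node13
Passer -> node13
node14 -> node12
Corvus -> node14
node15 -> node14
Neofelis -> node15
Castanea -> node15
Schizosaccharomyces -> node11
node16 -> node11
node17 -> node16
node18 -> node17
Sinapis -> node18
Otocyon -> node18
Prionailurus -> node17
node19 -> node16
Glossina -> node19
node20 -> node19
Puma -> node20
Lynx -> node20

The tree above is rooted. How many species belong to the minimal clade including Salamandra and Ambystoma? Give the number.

The MRCA of Salamandra and Ambystoma is the node subtending ((Ambystoma,((Pseudotsuga,Ursus),Bombus)),((Martes,(Salamandra,Salmonella)),(((Peromyscus,Solenopsis,Passer),(Corvus,(Neofelis,Castanea))),Schizosaccharomyces,(((Sinapis,Otocyon),Prionailurus),(Glossina,(Puma,Lynx)))))).
That clade contains 20 terminal taxa: Ambystoma, Bombus, Castanea, Corvus, Glossina, Lynx, Martes, Neofelis, Otocyon, Passer, Peromyscus, Prionailurus, Pseudotsuga, Puma, Salamandra, Salmonella, Schizosaccharomyces, Sinapis, Solenopsis, Ursus.

20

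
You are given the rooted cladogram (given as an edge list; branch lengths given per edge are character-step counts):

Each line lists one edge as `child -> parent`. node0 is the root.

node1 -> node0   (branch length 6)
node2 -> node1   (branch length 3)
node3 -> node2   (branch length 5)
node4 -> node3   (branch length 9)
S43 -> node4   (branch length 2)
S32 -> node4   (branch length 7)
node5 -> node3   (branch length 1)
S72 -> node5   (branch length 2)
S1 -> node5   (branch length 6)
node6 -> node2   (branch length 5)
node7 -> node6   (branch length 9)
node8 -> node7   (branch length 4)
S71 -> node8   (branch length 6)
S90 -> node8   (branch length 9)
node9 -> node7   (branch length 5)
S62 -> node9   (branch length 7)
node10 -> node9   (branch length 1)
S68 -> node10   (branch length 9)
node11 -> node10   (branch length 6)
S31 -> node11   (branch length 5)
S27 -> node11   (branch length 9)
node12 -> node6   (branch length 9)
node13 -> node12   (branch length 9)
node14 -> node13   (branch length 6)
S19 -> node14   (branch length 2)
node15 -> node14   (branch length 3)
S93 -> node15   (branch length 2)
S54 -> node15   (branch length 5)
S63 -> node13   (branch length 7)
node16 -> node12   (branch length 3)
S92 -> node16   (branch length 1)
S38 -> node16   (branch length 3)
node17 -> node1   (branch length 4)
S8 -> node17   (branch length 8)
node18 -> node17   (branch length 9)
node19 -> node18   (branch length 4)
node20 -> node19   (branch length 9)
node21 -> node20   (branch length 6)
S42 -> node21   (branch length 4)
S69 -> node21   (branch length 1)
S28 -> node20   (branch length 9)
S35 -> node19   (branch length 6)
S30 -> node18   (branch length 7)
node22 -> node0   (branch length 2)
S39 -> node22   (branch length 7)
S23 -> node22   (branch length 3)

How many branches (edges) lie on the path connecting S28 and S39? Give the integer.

The MRCA of S28 and S39 is the root of the tree.
From S28 up to that node: 6 branches. From S39 up to the same node: 2 branches. Total: 6 + 2 = 8.

8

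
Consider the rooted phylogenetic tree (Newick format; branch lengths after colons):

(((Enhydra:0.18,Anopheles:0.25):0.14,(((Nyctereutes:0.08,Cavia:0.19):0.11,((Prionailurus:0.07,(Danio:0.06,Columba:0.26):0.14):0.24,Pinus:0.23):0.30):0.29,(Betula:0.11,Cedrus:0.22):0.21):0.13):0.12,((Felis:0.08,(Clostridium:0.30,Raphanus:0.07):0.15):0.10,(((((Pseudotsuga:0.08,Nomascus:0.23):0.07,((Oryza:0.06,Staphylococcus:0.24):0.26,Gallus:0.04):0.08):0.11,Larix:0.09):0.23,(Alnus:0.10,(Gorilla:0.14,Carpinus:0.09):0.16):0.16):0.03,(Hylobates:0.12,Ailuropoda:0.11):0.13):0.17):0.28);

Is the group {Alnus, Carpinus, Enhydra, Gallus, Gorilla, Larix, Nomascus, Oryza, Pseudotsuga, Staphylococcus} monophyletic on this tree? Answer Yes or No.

No

The MRCA of the listed taxa is the root, so the smallest clade containing them is the whole tree.
That clade also contains Ailuropoda, Anopheles, Betula, Cavia, Cedrus, Clostridium, Columba, Danio, Felis, Hylobates, Nyctereutes, Pinus, Prionailurus, Raphanus, which are not in the proposed group, so the group is not monophyletic.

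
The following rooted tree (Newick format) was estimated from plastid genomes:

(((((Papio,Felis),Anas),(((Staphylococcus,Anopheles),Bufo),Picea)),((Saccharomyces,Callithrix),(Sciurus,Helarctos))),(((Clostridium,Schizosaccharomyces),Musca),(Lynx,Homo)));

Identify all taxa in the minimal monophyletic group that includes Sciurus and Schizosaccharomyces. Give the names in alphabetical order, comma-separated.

Anas, Anopheles, Bufo, Callithrix, Clostridium, Felis, Helarctos, Homo, Lynx, Musca, Papio, Picea, Saccharomyces, Schizosaccharomyces, Sciurus, Staphylococcus

Tracing Sciurus: it sits inside (Sciurus,Helarctos).
Tracing Schizosaccharomyces: it sits inside (Clostridium,Schizosaccharomyces).
The smallest clade enclosing both is the whole tree (their MRCA is the root), so the answer is all 16 tips in alphabetical order.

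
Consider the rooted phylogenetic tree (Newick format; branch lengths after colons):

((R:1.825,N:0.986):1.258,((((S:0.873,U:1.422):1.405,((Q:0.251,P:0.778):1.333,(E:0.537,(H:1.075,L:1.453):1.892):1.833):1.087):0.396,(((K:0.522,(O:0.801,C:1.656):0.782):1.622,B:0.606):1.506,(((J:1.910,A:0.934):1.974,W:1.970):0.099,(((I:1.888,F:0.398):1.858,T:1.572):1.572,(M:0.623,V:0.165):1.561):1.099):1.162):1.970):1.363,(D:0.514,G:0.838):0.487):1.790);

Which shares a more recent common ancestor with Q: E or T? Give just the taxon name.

E

The MRCA of Q and E subtends ((Q,P),(E,(H,L))) (5 taxa).
The MRCA of Q and T subtends (((S,U),((Q,P),(E,(H,L)))),(((K,(O,C)),B),(((J,A),W),(((I,F),T),(M,V))))) (19 taxa).
The first is nested inside the second, so Q shares a more recent common ancestor with E.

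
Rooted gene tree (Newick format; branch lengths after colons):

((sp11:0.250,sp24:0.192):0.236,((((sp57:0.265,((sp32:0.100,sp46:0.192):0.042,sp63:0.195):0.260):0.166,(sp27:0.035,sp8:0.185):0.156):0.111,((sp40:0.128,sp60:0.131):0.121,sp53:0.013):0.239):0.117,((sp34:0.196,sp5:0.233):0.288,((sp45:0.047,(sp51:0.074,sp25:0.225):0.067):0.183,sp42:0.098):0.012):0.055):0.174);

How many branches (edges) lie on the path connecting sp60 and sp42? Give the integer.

7

The MRCA of sp60 and sp42 is the node subtending ((((sp57,((sp32,sp46),sp63)),(sp27,sp8)),((sp40,sp60),sp53)),((sp34,sp5),((sp45,(sp51,sp25)),sp42))).
From sp60 up to that node: 4 branches. From sp42 up to the same node: 3 branches. Total: 4 + 3 = 7.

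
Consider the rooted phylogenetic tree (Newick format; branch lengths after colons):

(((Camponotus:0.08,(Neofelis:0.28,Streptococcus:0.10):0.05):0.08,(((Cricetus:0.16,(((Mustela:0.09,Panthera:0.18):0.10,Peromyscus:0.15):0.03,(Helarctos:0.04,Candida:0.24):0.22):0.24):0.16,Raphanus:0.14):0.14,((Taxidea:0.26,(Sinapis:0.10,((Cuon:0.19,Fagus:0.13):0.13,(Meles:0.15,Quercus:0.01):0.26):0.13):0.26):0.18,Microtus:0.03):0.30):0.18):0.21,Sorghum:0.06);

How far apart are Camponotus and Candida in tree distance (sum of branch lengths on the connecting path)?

1.34

The path runs Camponotus → … → MRCA → … → Candida; the MRCA is the node subtending ((Camponotus,(Neofelis,Streptococcus)),(((Cricetus,(((Mustela,Panthera),Peromyscus),(Helarctos,Candida))),Raphanus),((Taxidea,(Sinapis,((Cuon,Fagus),(Meles,Quercus)))),Microtus))).
Branch lengths along that path: 0.08 + 0.08 + 0.18 + 0.14 + 0.16 + 0.24 + 0.22 + 0.24 = 1.34.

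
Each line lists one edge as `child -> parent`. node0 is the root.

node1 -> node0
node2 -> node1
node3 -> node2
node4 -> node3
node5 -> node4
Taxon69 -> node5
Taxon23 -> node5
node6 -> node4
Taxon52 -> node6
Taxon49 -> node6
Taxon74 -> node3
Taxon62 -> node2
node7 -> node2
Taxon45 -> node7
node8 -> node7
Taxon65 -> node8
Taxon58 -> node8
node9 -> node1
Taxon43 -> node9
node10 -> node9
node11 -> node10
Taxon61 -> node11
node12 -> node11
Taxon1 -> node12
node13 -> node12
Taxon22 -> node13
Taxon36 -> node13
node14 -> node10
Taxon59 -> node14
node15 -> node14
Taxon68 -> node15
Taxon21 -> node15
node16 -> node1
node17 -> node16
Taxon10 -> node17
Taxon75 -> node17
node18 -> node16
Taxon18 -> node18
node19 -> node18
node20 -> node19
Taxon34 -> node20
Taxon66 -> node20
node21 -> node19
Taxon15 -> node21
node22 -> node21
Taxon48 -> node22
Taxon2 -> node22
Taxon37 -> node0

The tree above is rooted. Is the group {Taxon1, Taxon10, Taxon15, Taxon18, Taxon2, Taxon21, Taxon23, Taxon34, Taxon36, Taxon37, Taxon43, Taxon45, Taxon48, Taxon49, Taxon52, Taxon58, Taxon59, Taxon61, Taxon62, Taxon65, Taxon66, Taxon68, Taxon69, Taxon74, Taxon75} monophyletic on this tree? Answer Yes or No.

No

The MRCA of the listed taxa is the root, so the smallest clade containing them is the whole tree.
That clade also contains Taxon22, which is not in the proposed group, so the group is not monophyletic.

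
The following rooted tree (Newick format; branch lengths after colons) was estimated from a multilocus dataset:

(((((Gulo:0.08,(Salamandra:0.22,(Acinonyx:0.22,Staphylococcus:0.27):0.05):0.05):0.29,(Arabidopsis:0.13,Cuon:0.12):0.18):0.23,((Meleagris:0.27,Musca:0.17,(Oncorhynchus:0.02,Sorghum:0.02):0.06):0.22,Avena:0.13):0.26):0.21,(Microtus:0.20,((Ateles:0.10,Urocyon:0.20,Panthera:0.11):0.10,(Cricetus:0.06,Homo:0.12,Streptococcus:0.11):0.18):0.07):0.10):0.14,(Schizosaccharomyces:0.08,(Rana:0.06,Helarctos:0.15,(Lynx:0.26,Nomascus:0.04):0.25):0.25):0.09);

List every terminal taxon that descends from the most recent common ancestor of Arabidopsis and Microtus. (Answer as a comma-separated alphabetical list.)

Tracing Arabidopsis: it sits inside (Arabidopsis,Cuon).
Tracing Microtus: it sits inside (Microtus,((Ateles,Urocyon,Panthera),(Cricetus,Homo,Streptococcus))).
The smallest clade enclosing both is ((((Gulo,(Salamandra,(Acinonyx,Staphylococcus))),(Arabidopsis,Cuon)),((Meleagris,Musca,(Oncorhynchus,Sorghum)),Avena)),(Microtus,((Ateles,Urocyon,Panthera),(Cricetus,Homo,Streptococcus)))); the answer is its 18 terminal taxa in alphabetical order.

Acinonyx, Arabidopsis, Ateles, Avena, Cricetus, Cuon, Gulo, Homo, Meleagris, Microtus, Musca, Oncorhynchus, Panthera, Salamandra, Sorghum, Staphylococcus, Streptococcus, Urocyon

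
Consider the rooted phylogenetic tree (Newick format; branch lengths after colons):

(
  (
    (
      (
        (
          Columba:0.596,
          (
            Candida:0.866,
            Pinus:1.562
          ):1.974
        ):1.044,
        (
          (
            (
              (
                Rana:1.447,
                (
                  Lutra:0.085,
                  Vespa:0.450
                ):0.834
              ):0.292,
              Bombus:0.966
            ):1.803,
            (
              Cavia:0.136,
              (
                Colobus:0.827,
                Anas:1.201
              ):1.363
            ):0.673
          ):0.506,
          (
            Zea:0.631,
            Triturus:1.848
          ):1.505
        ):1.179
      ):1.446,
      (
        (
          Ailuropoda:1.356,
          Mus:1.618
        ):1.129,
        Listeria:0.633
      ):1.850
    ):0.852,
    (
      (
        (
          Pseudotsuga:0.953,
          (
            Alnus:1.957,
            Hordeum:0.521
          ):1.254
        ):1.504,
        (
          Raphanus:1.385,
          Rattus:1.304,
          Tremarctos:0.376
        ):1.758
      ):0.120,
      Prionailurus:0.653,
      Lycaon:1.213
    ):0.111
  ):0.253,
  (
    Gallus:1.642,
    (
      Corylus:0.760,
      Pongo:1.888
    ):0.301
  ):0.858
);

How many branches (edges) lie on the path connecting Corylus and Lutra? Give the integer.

12

The MRCA of Corylus and Lutra is the root of the tree.
From Corylus up to that node: 3 branches. From Lutra up to the same node: 9 branches. Total: 3 + 9 = 12.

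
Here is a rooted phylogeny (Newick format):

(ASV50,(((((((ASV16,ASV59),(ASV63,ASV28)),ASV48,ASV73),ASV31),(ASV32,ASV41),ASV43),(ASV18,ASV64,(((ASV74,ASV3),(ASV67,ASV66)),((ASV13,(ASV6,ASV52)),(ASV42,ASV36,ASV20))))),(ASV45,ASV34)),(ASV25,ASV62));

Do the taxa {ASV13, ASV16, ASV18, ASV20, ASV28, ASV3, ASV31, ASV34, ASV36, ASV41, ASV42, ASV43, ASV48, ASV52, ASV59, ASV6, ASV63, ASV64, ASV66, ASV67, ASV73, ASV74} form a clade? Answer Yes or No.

No

The MRCA of the listed taxa subtends (((((((ASV16,ASV59),(ASV63,ASV28)),ASV48,ASV73),ASV31),(ASV32,ASV41),ASV43),(ASV18,ASV64,(((ASV74,ASV3),(ASV67,ASV66)),((ASV13,(ASV6,ASV52)),(ASV42,ASV36,ASV20))))),(ASV45,ASV34)).
That clade also contains ASV32, ASV45, which are not in the proposed group, so the group is not monophyletic.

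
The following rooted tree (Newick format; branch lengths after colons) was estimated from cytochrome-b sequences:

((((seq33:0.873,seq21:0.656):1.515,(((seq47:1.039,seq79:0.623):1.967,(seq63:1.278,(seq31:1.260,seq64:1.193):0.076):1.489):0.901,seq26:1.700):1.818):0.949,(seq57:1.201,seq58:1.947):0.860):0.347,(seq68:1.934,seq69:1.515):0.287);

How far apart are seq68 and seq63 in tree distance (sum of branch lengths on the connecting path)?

The path runs seq68 → … → MRCA → … → seq63; the MRCA is the root of the tree.
Branch lengths along that path: 1.934 + 0.287 + 0.347 + 0.949 + 1.818 + 0.901 + 1.489 + 1.278 = 9.003.

9.003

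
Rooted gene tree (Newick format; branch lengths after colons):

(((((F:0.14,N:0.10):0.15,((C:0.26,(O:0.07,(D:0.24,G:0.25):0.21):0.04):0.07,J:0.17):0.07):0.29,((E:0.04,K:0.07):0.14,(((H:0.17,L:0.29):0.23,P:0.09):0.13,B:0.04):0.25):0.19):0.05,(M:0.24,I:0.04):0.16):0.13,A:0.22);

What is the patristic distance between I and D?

The path runs I → … → MRCA → … → D; the MRCA is the node subtending ((((F,N),((C,(O,(D,G))),J)),((E,K),(((H,L),P),B))),(M,I)).
Branch lengths along that path: 0.04 + 0.16 + 0.05 + 0.29 + 0.07 + 0.07 + 0.04 + 0.21 + 0.24 = 1.17.

1.17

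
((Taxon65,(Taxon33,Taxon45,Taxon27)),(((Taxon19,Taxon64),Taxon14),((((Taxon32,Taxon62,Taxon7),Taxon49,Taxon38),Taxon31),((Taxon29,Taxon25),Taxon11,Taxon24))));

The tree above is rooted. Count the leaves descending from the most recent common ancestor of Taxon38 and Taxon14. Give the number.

13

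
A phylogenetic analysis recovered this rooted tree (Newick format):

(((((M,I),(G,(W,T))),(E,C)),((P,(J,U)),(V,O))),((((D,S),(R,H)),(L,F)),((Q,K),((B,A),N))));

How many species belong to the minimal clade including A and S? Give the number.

11

The MRCA of A and S is the node subtending ((((D,S),(R,H)),(L,F)),((Q,K),((B,A),N))).
That clade contains 11 terminal taxa: A, B, D, F, H, K, L, N, Q, R, S.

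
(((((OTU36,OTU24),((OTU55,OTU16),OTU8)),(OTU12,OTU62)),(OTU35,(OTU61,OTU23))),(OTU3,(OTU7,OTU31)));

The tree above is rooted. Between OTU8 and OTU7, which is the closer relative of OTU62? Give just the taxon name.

OTU8

The MRCA of OTU62 and OTU8 subtends (((OTU36,OTU24),((OTU55,OTU16),OTU8)),(OTU12,OTU62)) (7 taxa).
The MRCA of OTU62 and OTU7 is the root, subtending the entire tree (13 taxa).
The first is nested inside the second, so OTU62 shares a more recent common ancestor with OTU8.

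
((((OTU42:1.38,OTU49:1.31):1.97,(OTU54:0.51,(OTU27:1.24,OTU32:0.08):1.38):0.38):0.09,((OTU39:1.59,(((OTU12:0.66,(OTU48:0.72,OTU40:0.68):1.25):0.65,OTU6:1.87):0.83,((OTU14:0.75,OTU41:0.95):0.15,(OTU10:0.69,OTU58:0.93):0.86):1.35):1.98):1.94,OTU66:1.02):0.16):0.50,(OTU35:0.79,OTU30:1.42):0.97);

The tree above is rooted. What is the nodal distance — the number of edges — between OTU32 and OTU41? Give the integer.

10

The MRCA of OTU32 and OTU41 is the node subtending (((OTU42,OTU49),(OTU54,(OTU27,OTU32))),((OTU39,(((OTU12,(OTU48,OTU40)),OTU6),((OTU14,OTU41),(OTU10,OTU58)))),OTU66)).
From OTU32 up to that node: 4 branches. From OTU41 up to the same node: 6 branches. Total: 4 + 6 = 10.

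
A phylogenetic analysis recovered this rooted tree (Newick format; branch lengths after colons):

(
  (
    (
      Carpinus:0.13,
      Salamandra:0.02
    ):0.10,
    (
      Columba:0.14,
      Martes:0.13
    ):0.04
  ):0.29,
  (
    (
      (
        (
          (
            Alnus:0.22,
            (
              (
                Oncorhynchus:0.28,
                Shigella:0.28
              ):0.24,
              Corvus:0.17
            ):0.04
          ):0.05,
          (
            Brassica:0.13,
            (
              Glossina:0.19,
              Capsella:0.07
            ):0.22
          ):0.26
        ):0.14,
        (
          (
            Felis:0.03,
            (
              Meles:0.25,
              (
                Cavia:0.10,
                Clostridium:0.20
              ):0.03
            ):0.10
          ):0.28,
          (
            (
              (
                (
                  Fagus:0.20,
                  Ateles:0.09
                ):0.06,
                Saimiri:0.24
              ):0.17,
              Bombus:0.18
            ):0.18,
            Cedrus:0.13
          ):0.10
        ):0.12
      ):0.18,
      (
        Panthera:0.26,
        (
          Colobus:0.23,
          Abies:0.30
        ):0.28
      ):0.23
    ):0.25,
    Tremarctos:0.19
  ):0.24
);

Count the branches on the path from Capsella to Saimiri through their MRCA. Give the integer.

9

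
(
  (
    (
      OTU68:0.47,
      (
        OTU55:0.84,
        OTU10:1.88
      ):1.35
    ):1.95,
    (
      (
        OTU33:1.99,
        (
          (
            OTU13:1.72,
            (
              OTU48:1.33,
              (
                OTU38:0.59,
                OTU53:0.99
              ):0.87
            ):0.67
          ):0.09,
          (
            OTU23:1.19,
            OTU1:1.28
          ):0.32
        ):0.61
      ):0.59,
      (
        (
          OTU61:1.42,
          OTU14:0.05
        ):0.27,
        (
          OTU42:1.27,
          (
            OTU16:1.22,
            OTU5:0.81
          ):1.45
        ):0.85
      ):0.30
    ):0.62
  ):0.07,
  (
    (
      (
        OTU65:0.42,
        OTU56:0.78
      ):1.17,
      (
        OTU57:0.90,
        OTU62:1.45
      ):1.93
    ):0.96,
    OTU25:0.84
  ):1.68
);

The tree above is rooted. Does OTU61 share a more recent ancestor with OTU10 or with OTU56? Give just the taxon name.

The MRCA of OTU61 and OTU10 subtends ((OTU68,(OTU55,OTU10)),((OTU33,((OTU13,(OTU48,(OTU38,OTU53))),(OTU23,OTU1))),((OTU61,OTU14),(OTU42,(OTU16,OTU5))))) (15 taxa).
The MRCA of OTU61 and OTU56 is the root, subtending the entire tree (20 taxa).
The first is nested inside the second, so OTU61 shares a more recent common ancestor with OTU10.

OTU10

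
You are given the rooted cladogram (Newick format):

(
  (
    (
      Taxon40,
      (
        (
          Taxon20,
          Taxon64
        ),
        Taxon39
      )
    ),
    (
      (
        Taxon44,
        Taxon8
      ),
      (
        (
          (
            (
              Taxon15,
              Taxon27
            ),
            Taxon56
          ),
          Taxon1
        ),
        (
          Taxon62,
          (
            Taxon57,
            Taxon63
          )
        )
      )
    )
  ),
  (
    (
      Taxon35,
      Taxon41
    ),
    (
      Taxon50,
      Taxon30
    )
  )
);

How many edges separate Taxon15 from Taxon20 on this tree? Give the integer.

10

The MRCA of Taxon15 and Taxon20 is the node subtending ((Taxon40,((Taxon20,Taxon64),Taxon39)),((Taxon44,Taxon8),((((Taxon15,Taxon27),Taxon56),Taxon1),(Taxon62,(Taxon57,Taxon63))))).
From Taxon15 up to that node: 6 branches. From Taxon20 up to the same node: 4 branches. Total: 6 + 4 = 10.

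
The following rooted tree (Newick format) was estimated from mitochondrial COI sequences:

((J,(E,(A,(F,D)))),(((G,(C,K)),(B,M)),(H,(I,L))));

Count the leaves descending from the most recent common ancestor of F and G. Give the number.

The MRCA of F and G is the root, so the clade is the entire tree.
That clade contains 13 terminal taxa: A, B, C, D, E, F, G, H, I, J, K, L, M.

13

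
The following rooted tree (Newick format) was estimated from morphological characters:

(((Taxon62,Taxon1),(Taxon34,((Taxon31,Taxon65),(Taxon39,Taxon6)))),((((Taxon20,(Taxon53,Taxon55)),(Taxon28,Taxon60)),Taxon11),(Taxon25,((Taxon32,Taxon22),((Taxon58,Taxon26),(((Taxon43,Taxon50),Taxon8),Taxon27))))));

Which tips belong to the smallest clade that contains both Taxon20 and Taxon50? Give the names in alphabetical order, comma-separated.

Taxon11, Taxon20, Taxon22, Taxon25, Taxon26, Taxon27, Taxon28, Taxon32, Taxon43, Taxon50, Taxon53, Taxon55, Taxon58, Taxon60, Taxon8

Tracing Taxon20: it sits inside (Taxon20,(Taxon53,Taxon55)).
Tracing Taxon50: it sits inside (Taxon43,Taxon50).
The smallest clade enclosing both is ((((Taxon20,(Taxon53,Taxon55)),(Taxon28,Taxon60)),Taxon11),(Taxon25,((Taxon32,Taxon22),((Taxon58,Taxon26),(((Taxon43,Taxon50),Taxon8),Taxon27))))); the answer is its 15 terminal taxa in alphabetical order.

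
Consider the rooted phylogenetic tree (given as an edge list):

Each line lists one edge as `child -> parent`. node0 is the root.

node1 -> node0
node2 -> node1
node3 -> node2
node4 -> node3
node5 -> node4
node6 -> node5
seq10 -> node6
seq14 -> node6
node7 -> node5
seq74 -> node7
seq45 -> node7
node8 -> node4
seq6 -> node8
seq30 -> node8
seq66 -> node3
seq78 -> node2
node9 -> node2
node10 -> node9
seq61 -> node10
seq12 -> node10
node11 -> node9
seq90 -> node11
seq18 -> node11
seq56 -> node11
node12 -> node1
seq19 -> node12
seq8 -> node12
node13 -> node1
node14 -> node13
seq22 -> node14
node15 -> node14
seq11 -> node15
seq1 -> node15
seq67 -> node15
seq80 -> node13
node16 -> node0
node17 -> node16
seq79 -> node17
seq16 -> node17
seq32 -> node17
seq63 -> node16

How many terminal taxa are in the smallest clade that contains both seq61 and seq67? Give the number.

20

The MRCA of seq61 and seq67 is the node subtending ((((((seq10,seq14),(seq74,seq45)),(seq6,seq30)),seq66),seq78,((seq61,seq12),(seq90,seq18,seq56))),(seq19,seq8),((seq22,(seq11,seq1,seq67)),seq80)).
That clade contains 20 terminal taxa: seq1, seq10, seq11, seq12, seq14, seq18, seq19, seq22, seq30, seq45, seq56, seq6, seq61, seq66, seq67, seq74, seq78, seq8, seq80, seq90.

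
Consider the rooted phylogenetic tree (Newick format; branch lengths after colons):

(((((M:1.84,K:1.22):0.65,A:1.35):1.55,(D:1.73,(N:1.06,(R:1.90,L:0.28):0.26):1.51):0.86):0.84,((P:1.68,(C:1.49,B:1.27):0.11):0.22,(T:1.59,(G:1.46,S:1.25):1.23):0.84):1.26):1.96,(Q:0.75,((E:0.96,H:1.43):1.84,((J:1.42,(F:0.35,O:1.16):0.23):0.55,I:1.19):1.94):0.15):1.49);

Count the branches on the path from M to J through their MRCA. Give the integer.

10

The MRCA of M and J is the root of the tree.
From M up to that node: 5 branches. From J up to the same node: 5 branches. Total: 5 + 5 = 10.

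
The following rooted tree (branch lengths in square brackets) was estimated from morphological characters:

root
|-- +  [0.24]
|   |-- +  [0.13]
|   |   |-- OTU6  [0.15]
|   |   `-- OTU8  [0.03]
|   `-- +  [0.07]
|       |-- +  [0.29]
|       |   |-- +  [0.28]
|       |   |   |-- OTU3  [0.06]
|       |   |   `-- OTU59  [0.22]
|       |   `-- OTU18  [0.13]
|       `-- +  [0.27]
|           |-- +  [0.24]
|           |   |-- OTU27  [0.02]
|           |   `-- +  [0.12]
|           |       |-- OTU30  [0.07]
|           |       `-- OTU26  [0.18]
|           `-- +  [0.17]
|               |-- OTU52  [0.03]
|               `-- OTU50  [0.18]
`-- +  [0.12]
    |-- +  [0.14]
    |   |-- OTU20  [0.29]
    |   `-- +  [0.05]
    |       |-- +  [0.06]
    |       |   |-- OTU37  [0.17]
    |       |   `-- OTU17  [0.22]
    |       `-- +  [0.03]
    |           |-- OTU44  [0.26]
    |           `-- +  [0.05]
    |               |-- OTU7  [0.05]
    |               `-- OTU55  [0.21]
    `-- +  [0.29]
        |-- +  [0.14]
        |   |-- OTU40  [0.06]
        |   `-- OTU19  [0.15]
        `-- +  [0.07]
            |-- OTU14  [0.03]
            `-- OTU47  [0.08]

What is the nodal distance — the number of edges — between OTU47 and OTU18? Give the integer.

8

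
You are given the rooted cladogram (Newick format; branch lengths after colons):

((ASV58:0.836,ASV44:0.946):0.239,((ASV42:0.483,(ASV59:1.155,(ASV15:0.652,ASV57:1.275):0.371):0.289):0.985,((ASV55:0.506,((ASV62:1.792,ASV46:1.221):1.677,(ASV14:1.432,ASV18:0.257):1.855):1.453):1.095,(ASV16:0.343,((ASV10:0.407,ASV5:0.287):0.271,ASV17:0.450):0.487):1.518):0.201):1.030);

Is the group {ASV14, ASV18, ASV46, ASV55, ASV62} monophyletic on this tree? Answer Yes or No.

Yes

The most recent common ancestor of these taxa subtends (ASV55,((ASV62,ASV46),(ASV14,ASV18))).
That clade has exactly 5 tips — every listed taxon and nothing else — so the group is monophyletic.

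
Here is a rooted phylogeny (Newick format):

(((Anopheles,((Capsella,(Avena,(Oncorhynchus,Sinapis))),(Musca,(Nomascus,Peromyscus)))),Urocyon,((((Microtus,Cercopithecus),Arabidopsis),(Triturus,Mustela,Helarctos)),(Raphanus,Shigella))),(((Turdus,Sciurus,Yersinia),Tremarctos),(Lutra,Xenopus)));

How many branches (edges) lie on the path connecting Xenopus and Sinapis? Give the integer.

10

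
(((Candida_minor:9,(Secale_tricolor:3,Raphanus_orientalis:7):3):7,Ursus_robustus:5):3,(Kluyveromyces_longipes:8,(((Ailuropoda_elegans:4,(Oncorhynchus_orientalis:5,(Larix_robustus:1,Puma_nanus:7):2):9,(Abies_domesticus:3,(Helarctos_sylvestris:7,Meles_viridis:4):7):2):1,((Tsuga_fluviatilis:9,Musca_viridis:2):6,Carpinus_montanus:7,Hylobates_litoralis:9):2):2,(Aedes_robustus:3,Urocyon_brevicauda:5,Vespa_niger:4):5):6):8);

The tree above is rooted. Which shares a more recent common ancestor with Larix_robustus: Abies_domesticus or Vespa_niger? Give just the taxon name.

Abies_domesticus

The MRCA of Larix_robustus and Abies_domesticus subtends (Ailuropoda_elegans,(Oncorhynchus_orientalis,(Larix_robustus,Puma_nanus)),(Abies_domesticus,(Helarctos_sylvestris,Meles_viridis))) (7 taxa).
The MRCA of Larix_robustus and Vespa_niger subtends (((Ailuropoda_elegans,(Oncorhynchus_orientalis,(Larix_robustus,Puma_nanus)),(Abies_domesticus,(Helarctos_sylvestris,Meles_viridis))),((Tsuga_fluviatilis,Musca_viridis),Carpinus_montanus,Hylobates_litoralis)),(Aedes_robustus,Urocyon_brevicauda,Vespa_niger)) (14 taxa).
The first is nested inside the second, so Larix_robustus shares a more recent common ancestor with Abies_domesticus.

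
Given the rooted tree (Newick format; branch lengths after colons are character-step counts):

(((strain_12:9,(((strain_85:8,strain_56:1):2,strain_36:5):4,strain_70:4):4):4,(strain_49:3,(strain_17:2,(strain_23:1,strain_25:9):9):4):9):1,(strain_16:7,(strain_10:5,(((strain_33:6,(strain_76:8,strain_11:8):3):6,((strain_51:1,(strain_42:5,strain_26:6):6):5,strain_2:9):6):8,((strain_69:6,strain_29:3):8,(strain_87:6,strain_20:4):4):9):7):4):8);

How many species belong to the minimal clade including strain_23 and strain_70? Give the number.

The MRCA of strain_23 and strain_70 is the node subtending ((strain_12,(((strain_85,strain_56),strain_36),strain_70)),(strain_49,(strain_17,(strain_23,strain_25)))).
That clade contains 9 terminal taxa: strain_12, strain_17, strain_23, strain_25, strain_36, strain_49, strain_56, strain_70, strain_85.

9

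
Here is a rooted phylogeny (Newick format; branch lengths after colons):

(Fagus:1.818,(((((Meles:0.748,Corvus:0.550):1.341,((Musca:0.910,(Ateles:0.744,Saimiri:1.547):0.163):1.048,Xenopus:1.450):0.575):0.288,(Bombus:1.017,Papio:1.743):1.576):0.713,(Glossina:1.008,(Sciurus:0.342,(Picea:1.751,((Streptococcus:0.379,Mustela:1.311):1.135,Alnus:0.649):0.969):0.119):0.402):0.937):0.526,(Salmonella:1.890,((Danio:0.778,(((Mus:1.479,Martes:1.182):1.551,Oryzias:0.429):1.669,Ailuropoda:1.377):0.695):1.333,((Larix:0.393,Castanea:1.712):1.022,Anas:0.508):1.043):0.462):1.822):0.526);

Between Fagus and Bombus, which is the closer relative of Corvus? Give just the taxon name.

Bombus

The MRCA of Corvus and Bombus subtends (((Meles,Corvus),((Musca,(Ateles,Saimiri)),Xenopus)),(Bombus,Papio)) (8 taxa).
The MRCA of Corvus and Fagus is the root, subtending the entire tree (24 taxa).
The first is nested inside the second, so Corvus shares a more recent common ancestor with Bombus.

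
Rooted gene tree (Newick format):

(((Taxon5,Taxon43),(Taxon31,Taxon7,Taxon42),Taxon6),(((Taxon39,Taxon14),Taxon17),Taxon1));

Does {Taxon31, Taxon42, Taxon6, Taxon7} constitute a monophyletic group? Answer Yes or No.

No

The MRCA of the listed taxa subtends ((Taxon5,Taxon43),(Taxon31,Taxon7,Taxon42),Taxon6).
That clade also contains Taxon43, Taxon5, which are not in the proposed group, so the group is not monophyletic.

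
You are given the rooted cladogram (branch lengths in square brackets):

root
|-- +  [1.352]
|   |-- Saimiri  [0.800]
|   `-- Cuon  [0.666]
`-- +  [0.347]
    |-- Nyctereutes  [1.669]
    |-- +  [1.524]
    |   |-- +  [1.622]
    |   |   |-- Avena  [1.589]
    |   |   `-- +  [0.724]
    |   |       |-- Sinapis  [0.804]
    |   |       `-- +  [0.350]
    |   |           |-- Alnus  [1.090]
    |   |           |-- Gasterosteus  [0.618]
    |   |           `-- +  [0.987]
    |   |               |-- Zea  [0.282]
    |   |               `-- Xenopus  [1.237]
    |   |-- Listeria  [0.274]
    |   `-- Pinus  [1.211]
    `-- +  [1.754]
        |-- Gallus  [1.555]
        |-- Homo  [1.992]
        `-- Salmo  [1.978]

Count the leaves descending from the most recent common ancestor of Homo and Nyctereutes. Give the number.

12

The MRCA of Homo and Nyctereutes is the node subtending (Nyctereutes,((Avena,(Sinapis,(Alnus,Gasterosteus,(Zea,Xenopus)))),Listeria,Pinus),(Gallus,Homo,Salmo)).
That clade contains 12 terminal taxa: Alnus, Avena, Gallus, Gasterosteus, Homo, Listeria, Nyctereutes, Pinus, Salmo, Sinapis, Xenopus, Zea.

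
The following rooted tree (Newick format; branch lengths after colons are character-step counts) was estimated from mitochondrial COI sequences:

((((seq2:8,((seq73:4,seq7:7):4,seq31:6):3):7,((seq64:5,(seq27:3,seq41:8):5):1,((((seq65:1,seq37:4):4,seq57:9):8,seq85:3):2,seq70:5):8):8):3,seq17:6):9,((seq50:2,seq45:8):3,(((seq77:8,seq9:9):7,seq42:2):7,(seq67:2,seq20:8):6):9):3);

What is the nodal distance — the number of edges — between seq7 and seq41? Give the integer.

The MRCA of seq7 and seq41 is the node subtending ((seq2,((seq73,seq7),seq31)),((seq64,(seq27,seq41)),((((seq65,seq37),seq57),seq85),seq70))).
From seq7 up to that node: 4 branches. From seq41 up to the same node: 4 branches. Total: 4 + 4 = 8.

8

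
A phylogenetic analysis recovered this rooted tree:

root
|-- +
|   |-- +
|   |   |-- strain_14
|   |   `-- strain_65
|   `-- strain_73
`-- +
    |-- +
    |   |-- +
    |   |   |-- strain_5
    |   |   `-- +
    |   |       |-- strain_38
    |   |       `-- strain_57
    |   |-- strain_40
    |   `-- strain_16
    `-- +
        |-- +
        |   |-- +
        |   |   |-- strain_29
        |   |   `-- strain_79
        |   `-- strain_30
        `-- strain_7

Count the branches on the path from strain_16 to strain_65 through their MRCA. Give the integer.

6

The MRCA of strain_16 and strain_65 is the root of the tree.
From strain_16 up to that node: 3 branches. From strain_65 up to the same node: 3 branches. Total: 3 + 3 = 6.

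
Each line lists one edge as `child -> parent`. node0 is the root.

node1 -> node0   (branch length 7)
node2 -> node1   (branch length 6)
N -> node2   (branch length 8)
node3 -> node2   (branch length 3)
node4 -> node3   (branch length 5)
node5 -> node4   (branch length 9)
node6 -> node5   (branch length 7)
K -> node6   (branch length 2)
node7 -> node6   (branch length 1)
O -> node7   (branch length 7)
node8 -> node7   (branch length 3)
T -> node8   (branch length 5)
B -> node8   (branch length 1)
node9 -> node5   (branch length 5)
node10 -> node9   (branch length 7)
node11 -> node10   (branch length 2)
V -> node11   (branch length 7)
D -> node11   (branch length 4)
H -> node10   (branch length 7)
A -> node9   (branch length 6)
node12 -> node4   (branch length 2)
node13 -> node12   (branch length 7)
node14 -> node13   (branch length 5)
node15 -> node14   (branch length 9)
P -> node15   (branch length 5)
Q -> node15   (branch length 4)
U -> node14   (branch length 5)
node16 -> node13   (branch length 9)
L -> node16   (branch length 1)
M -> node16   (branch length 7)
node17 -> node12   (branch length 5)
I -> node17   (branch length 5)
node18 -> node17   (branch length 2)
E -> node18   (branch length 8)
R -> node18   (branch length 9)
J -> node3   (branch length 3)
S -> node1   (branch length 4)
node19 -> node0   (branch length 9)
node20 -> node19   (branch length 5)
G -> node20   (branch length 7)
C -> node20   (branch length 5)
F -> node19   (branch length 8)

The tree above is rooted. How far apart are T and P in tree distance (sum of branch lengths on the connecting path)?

The path runs T → … → MRCA → … → P; the MRCA is the node subtending (((K,(O,(T,B))),(((V,D),H),A)),((((P,Q),U),(L,M)),(I,(E,R)))).
Branch lengths along that path: 5 + 3 + 1 + 7 + 9 + 2 + 7 + 5 + 9 + 5 = 53.

53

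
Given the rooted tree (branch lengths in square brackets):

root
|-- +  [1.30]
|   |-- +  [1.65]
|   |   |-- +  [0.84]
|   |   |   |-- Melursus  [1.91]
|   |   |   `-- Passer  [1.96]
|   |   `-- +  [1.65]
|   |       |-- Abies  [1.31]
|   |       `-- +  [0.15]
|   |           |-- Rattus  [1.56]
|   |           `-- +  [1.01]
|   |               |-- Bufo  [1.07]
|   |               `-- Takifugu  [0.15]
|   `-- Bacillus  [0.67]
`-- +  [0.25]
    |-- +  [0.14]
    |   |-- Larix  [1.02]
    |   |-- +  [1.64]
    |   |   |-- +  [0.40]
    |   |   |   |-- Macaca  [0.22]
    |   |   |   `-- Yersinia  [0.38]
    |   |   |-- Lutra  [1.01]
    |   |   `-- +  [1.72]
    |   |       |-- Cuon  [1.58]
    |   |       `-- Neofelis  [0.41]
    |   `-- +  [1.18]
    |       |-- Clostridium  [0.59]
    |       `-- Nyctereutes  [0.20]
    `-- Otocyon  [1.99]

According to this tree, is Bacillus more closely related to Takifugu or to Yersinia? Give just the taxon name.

Takifugu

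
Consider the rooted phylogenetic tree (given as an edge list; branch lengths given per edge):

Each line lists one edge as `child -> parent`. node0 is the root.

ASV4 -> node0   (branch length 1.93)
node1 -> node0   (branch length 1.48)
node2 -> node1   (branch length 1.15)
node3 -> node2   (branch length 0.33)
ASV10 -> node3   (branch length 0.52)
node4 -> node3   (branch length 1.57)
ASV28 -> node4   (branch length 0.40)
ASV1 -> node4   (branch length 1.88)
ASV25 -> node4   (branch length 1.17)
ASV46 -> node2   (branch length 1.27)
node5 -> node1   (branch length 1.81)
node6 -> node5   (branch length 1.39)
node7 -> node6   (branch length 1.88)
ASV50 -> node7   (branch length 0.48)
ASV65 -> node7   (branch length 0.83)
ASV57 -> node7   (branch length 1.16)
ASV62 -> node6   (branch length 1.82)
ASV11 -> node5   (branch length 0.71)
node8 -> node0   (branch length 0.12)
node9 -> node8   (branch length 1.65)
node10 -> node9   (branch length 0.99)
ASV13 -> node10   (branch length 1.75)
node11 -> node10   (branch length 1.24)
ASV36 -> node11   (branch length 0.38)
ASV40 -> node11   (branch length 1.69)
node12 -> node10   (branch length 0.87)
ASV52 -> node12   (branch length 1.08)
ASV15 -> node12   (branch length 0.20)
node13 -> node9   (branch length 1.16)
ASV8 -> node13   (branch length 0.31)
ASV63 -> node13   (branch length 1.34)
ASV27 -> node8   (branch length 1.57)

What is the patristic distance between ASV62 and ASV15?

10.33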